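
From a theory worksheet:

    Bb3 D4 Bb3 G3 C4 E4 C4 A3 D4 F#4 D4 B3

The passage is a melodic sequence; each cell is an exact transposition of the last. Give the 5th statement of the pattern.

F#4 A#4 F#4 D#4

Taking 4-note groups, the heads are Bb3, C4, D4: the pattern moves up a 2nd.
Extending up a 2nd: E4 → F#4.
Statement 5 starts on F#4 and keeps the same exact contour: F#4 A#4 F#4 D#4.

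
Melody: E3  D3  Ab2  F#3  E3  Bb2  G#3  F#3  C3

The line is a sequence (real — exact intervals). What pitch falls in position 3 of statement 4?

D3

The unit is 3 notes. Position-3 pitches of the 3 shown cells: Ab2, Bb2, C3.
One more up a 2nd gives D3.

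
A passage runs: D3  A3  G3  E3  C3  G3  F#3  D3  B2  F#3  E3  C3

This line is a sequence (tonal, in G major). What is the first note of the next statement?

A2

The 4-note cells begin on D3, C3, B2 — each down a 2nd from the last.
One more step down a 2nd gives A2.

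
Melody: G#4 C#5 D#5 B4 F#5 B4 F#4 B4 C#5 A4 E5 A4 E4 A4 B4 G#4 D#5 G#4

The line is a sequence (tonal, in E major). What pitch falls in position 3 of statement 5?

G#4

The unit is 6 notes. Position-3 pitches of the 3 shown cells: D#5, C#5, B4.
Extending down a 2nd: A4 → G#4.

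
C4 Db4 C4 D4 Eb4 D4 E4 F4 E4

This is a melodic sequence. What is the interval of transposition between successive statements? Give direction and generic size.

up a 2nd

The 3-note cells begin on C4, D4, E4 — each up a 2nd from the last.
C4 to D4 is up a 2nd.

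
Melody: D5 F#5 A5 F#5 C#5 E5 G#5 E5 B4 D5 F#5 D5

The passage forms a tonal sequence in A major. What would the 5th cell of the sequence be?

G#4 B4 D5 B4

Unit = 4 notes; the statements start on D5, C#5, B4, moving down a 2nd each time.
Carrying on: A4 → G#4.
From G#4 the diatonic shape gives G#4 B4 D5 B4.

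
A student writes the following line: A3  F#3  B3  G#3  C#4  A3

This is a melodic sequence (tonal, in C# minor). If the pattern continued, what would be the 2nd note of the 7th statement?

E4

Grouping in 2s, the 2nd note of each cell is F#3, G#3, A3.
Extending up a 2nd: B3 → C#4 → D#4 → E4.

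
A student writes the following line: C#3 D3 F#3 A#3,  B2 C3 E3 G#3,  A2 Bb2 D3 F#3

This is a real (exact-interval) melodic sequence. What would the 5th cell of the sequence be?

Taking 4-note groups, the heads are C#3, B2, A2: the pattern moves down a 2nd.
Continuing the starts: G2 → F2.
From F2 the exact shape gives F2 Gb2 Bb2 D3.

F2 Gb2 Bb2 D3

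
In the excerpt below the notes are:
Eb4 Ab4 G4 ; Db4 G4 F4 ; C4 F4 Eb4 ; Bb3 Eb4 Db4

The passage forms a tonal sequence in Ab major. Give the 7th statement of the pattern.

F3 Bb3 Ab3

The 3-note cells begin on Eb4, Db4, C4, Bb3 — each down a 2nd from the last.
Carrying on: Ab3 → G3 → F3.
Statement 7 starts on F3 and keeps the same diatonic contour: F3 Bb3 Ab3.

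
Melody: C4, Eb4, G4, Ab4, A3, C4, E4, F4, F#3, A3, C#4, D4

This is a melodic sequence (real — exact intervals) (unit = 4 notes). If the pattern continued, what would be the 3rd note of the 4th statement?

The unit is 4 notes. Position-3 pitches of the 3 shown cells: G4, E4, C#4.
One more down a 3rd gives A#3.

A#3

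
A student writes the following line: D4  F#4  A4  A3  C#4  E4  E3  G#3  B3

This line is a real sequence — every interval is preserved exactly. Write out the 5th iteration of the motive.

Unit = 3 notes; the statements start on D4, A3, E3, moving down a 4th each time.
Extending down a 4th: B2 → F#2.
Statement 5 starts on F#2 and keeps the same exact contour: F#2 A#2 C#3.

F#2 A#2 C#3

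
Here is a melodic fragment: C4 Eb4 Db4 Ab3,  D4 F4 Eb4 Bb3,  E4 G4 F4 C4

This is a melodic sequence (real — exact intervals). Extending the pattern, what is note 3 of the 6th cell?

B4

The unit is 4 notes. Position-3 pitches of the 3 shown cells: Db4, Eb4, F4.
Each moves up a 2nd. Continuing: G4 → A4 → B4.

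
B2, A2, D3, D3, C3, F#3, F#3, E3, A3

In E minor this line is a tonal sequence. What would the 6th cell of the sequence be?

The 3-note cells begin on B2, D3, F#3 — each up a 3rd from the last.
Continuing the starts: A3 → C4 → E4.
Statement 6 starts on E4 and keeps the same diatonic contour: E4 D4 G4.

E4 D4 G4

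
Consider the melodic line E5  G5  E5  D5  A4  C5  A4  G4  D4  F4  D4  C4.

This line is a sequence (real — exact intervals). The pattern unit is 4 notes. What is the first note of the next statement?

G3

With a 4-note motive the entries are E5, A4, D4, each down a 5th from the previous.
The next head, down a 5th from D4, is G3.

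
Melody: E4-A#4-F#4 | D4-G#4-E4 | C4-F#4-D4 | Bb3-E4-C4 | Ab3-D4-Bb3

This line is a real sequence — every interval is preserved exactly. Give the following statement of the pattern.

Gb3 C4 Ab3

Taking 3-note groups, the heads are E4, D4, C4, Bb3, Ab3: the pattern moves down a 2nd.
Statement 6 starts on Gb3 and keeps the same exact contour: Gb3 C4 Ab3.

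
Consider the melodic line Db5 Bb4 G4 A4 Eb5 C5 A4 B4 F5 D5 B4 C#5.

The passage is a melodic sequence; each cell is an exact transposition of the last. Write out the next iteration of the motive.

G5 E5 C#5 D#5

Unit = 4 notes; the statements start on Db5, Eb5, F5, moving up a 2nd each time.
So cell 4 is G5 E5 C#5 D#5.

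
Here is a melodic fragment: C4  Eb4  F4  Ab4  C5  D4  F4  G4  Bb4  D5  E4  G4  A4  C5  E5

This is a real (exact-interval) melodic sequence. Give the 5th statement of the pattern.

The 5-note cells begin on C4, D4, E4 — each up a 2nd from the last.
Extending up a 2nd: F#4 → G#4.
So cell 5 is G#4 B4 C#5 E5 G#5.

G#4 B4 C#5 E5 G#5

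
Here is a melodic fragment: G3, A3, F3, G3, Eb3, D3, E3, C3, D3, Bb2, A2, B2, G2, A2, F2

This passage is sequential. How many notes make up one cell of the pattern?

There are 15 notes; a 5-note unit gives 3 cells:
G3 A3 F3 G3 Eb3 | D3 E3 C3 D3 Bb2 | A2 B2 G2 A2 F2
Every group is a transposition down a 4th of the one before; no shorter unit works.

5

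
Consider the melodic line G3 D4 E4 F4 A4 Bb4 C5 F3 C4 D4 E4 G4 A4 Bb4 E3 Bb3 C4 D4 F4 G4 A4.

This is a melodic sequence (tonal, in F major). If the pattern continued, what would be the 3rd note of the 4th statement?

Grouping in 7s, the 3rd note of each cell is E4, D4, C4.
One more down a 2nd gives Bb3.

Bb3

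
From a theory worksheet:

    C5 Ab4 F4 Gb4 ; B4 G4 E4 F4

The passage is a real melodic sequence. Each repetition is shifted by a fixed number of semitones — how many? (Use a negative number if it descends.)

-1

Unit = 4 notes; the statements start on C5, B4, moving down a 2nd each time.
Counting half-steps from C5 to B4: -1.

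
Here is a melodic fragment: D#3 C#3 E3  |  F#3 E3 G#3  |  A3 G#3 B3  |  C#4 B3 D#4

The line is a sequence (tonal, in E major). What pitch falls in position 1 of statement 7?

B4

With 3-note cells, note 1 of each statement runs D#3, F#3, A3, C#4.
Carrying that up a 3rd forward: E4 → G#4 → B4.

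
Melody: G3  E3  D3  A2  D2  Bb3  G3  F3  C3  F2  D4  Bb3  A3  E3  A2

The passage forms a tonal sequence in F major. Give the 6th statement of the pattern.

Taking 5-note groups, the heads are G3, Bb3, D4: the pattern moves up a 3rd.
Extending up a 3rd: F4 → A4 → C5.
So cell 6 is C5 A4 G4 D4 G3.

C5 A4 G4 D4 G3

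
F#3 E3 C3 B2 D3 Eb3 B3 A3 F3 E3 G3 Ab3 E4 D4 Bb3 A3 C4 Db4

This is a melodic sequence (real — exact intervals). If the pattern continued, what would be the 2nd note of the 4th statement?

G4

The unit is 6 notes. Position-2 pitches of the 3 shown cells: E3, A3, D4.
Each moves up a 4th; the next is G4.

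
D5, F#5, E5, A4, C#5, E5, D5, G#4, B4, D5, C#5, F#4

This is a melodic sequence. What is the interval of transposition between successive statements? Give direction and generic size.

down a 2nd

Unit = 4 notes; the statements start on D5, C#5, B4, moving down a 2nd each time.
D5 to C#5 is down a 2nd.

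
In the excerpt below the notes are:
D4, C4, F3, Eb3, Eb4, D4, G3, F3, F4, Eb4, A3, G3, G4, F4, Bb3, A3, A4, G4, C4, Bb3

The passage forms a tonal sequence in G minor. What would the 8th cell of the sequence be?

D5 C5 F4 Eb4

Unit = 4 notes; the statements start on D4, Eb4, F4, G4, A4, moving up a 2nd each time.
Carrying on: Bb4 → C5 → D5.
From D5 the diatonic shape gives D5 C5 F4 Eb4.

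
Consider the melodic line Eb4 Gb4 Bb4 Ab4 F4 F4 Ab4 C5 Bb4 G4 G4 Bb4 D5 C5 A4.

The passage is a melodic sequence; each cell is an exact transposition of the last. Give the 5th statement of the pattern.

Unit = 5 notes; the statements start on Eb4, F4, G4, moving up a 2nd each time.
Continuing the starts: A4 → B4.
So cell 5 is B4 D5 F#5 E5 C#5.

B4 D5 F#5 E5 C#5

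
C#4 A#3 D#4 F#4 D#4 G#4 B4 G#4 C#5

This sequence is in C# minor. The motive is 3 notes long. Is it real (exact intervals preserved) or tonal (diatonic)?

real

Each cell has the same semitone pattern (-3, 5) — intervals are preserved exactly.
And A#3 lies outside C# minor, so the sequence is real rather than tonal.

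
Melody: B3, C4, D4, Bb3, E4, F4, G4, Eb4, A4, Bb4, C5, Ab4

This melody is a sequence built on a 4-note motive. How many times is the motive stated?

12 notes in groups of 4 gives 12/4 = 3 statements.
Starts: B3, E4, A4 — each up a 4th.

3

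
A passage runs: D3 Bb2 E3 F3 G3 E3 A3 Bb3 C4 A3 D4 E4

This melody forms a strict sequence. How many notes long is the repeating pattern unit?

There are 12 notes; a 4-note unit gives 3 cells:
D3 Bb2 E3 F3 | G3 E3 A3 Bb3 | C4 A3 D4 E4
Each cell is the previous one up a 4th — so the unit is 4 notes.

4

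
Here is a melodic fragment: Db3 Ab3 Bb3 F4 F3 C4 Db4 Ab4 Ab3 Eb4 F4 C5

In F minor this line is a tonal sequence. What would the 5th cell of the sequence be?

The 4-note cells begin on Db3, F3, Ab3 — each up a 3rd from the last.
Carrying on: C4 → Eb4.
So cell 5 is Eb4 Bb4 C5 G5.

Eb4 Bb4 C5 G5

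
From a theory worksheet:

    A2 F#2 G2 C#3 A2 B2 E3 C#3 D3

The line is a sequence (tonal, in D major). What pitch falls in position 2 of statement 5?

Grouping in 3s, the 2nd note of each cell is F#2, A2, C#3.
Carrying that up a 3rd forward: E3 → G3.

G3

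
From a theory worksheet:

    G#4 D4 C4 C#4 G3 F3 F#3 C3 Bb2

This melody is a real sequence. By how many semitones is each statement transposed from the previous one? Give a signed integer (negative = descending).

-7

Taking 3-note groups, the heads are G#4, C#4, F#3: the pattern moves down a 5th.
G#4 to C#4 spans -7 semitones.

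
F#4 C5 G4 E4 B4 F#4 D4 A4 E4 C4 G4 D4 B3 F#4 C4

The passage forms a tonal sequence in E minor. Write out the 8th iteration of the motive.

F#3 C4 G3

The 3-note cells begin on F#4, E4, D4, C4, B3 — each down a 2nd from the last.
Continuing the starts: A3 → G3 → F#3.
So cell 8 is F#3 C4 G3.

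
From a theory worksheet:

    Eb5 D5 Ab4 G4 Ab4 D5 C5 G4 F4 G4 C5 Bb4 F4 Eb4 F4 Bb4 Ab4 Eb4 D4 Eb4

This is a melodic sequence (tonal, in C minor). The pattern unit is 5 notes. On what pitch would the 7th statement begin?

Taking 5-note groups, the heads are Eb5, D5, C5, Bb4: the pattern moves down a 2nd.
Continuing: Ab4 → G4 → F4. Statement 7 starts on F4.

F4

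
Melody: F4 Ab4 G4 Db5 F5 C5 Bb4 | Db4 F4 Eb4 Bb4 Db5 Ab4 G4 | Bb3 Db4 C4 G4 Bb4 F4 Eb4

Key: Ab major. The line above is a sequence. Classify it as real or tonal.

tonal

Every note is diatonic to Ab major.
Cell 1 has +3 semitones from note 1 to 2, but cell 2 has +4 — the interval quality changes while the contour stays the same, which is the hallmark of a tonal sequence.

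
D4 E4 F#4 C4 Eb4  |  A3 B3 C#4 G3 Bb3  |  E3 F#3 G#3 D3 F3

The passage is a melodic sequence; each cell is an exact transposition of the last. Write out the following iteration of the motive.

Taking 5-note groups, the heads are D4, A3, E3: the pattern moves down a 4th.
So cell 4 is B2 C#3 D#3 A2 C3.

B2 C#3 D#3 A2 C3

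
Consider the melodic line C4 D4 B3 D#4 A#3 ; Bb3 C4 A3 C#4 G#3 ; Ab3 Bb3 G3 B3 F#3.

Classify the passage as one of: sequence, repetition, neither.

sequence

Each 5-note cell is the previous one transposed down a 2nd.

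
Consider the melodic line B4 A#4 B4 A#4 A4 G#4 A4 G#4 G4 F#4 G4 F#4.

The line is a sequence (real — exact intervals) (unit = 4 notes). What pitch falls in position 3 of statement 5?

Eb4

The unit is 4 notes. Position-3 pitches of the 3 shown cells: B4, A4, G4.
Carrying that down a 2nd forward: F4 → Eb4.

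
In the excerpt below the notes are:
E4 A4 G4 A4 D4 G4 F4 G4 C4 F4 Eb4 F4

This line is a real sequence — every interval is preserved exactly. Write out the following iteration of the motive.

Bb3 Eb4 Db4 Eb4

With a 4-note motive the entries are E4, D4, C4, each down a 2nd from the previous.
Statement 4 starts on Bb3 and keeps the same exact contour: Bb3 Eb4 Db4 Eb4.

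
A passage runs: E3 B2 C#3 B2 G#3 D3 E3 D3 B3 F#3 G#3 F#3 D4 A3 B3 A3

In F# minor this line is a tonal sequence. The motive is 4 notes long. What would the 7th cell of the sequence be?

Unit = 4 notes; the statements start on E3, G#3, B3, D4, moving up a 3rd each time.
Carrying on: F#4 → A4 → C#5.
From C#5 the diatonic shape gives C#5 G#4 A4 G#4.

C#5 G#4 A4 G#4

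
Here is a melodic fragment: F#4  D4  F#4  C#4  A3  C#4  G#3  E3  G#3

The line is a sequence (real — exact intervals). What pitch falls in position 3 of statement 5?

Grouping in 3s, the 3rd note of each cell is F#4, C#4, G#3.
Extending down a 4th: D#3 → A#2.

A#2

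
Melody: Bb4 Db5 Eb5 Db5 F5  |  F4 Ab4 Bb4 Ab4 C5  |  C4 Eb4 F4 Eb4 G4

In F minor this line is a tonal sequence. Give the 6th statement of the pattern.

Ab2 C3 Db3 C3 Eb3

With a 5-note motive the entries are Bb4, F4, C4, each down a 4th from the previous.
Continuing the starts: G3 → Db3 → Ab2.
Statement 6 starts on Ab2 and keeps the same diatonic contour: Ab2 C3 Db3 C3 Eb3.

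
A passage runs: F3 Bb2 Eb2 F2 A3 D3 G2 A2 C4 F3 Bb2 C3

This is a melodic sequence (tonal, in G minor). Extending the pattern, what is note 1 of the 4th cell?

With 4-note cells, note 1 of each statement runs F3, A3, C4.
From C4, up a 3rd gives Eb4.

Eb4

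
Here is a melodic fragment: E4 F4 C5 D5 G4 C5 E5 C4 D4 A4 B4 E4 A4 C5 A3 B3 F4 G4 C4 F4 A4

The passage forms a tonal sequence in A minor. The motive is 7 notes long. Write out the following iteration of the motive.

F3 G3 D4 E4 A3 D4 F4

Taking 7-note groups, the heads are E4, C4, A3: the pattern moves down a 3rd.
Statement 4 starts on F3 and keeps the same diatonic contour: F3 G3 D4 E4 A3 D4 F4.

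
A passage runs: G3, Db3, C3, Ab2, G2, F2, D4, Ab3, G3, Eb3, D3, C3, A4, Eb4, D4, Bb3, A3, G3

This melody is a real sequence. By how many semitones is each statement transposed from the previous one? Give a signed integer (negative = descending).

With a 6-note motive the entries are G3, D4, A4, each up a 5th from the previous.
Counting half-steps from G3 to D4: 7.

7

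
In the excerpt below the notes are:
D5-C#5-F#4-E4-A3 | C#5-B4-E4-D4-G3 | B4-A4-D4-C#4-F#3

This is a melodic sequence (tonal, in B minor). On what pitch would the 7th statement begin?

Unit = 5 notes; the statements start on D5, C#5, B4, moving down a 2nd each time.
Continuing: A4 → G4 → F#4 → E4. Statement 7 starts on E4.

E4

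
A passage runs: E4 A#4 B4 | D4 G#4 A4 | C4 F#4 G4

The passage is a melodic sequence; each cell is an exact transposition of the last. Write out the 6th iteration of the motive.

Gb3 C4 Db4

With a 3-note motive the entries are E4, D4, C4, each down a 2nd from the previous.
Carrying on: Bb3 → Ab3 → Gb3.
Statement 6 starts on Gb3 and keeps the same exact contour: Gb3 C4 Db4.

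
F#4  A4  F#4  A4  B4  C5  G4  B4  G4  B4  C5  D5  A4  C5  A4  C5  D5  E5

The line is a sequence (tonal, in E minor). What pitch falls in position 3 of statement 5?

C5

With 6-note cells, note 3 of each statement runs F#4, G4, A4.
Extending up a 2nd: B4 → C5.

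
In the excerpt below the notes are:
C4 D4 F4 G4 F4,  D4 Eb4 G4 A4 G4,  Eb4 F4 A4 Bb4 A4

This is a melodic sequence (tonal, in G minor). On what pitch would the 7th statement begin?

The 5-note cells begin on C4, D4, Eb4 — each up a 2nd from the last.
Continuing: F4 → G4 → A4 → Bb4. Statement 7 starts on Bb4.

Bb4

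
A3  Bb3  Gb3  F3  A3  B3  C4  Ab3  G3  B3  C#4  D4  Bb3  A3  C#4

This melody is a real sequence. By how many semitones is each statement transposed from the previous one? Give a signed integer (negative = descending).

Taking 5-note groups, the heads are A3, B3, C#4: the pattern moves up a 2nd.
Counting half-steps from A3 to B3: 2.

2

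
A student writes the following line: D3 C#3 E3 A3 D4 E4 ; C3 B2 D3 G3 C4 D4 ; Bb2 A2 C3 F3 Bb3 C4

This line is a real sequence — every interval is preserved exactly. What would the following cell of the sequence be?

Ab2 G2 Bb2 Eb3 Ab3 Bb3

The 6-note cells begin on D3, C3, Bb2 — each down a 2nd from the last.
From Ab2 the exact shape gives Ab2 G2 Bb2 Eb3 Ab3 Bb3.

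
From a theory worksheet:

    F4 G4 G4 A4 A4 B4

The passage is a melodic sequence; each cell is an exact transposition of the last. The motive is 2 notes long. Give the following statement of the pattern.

The 2-note cells begin on F4, G4, A4 — each up a 2nd from the last.
So cell 4 is B4 C#5.

B4 C#5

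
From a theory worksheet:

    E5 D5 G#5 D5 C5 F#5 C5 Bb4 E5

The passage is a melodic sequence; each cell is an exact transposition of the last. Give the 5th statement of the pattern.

Ab4 Gb4 C5

Unit = 3 notes; the statements start on E5, D5, C5, moving down a 2nd each time.
Extending down a 2nd: Bb4 → Ab4.
Statement 5 starts on Ab4 and keeps the same exact contour: Ab4 Gb4 C5.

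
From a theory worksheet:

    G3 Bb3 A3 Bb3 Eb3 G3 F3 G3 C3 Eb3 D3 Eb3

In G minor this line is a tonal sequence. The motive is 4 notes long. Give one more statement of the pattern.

A2 C3 Bb2 C3

The 4-note cells begin on G3, Eb3, C3 — each down a 3rd from the last.
So cell 4 is A2 C3 Bb2 C3.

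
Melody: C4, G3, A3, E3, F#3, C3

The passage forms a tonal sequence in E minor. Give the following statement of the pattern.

Taking 2-note groups, the heads are C4, A3, F#3: the pattern moves down a 3rd.
So cell 4 is D3 A2.

D3 A2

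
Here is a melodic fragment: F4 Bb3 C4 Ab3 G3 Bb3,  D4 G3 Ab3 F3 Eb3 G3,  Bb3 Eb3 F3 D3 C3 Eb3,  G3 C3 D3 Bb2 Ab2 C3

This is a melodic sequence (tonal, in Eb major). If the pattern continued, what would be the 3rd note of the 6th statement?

G2

With 6-note cells, note 3 of each statement runs C4, Ab3, F3, D3.
Each moves down a 3rd. Continuing: Bb2 → G2.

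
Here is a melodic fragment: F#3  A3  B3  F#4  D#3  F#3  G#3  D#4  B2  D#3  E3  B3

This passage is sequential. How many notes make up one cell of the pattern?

4

12 notes total. Splitting into 3 groups of 4:
F#3 A3 B3 F#4 | D#3 F#3 G#3 D#4 | B2 D#3 E3 B3
That's a consistent down a 3rd shift per cell, and no other grouping gives one.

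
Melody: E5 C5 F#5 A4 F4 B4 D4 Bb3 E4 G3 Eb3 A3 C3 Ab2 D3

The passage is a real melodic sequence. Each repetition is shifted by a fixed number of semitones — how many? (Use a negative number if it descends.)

Taking 3-note groups, the heads are E5, A4, D4, G3, C3: the pattern moves down a 5th.
E5 to A4 spans -7 semitones.

-7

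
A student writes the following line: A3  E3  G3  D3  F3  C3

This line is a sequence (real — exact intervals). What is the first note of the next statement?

The 2-note cells begin on A3, G3, F3 — each down a 2nd from the last.
One more step down a 2nd gives Eb3.

Eb3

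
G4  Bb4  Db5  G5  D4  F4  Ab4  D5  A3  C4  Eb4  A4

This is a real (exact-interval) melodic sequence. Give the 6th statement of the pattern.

Unit = 4 notes; the statements start on G4, D4, A3, moving down a 4th each time.
Continuing the starts: E3 → B2 → F#2.
So cell 6 is F#2 A2 C3 F#3.

F#2 A2 C3 F#3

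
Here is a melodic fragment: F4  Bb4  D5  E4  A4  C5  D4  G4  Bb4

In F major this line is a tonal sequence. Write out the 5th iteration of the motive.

With a 3-note motive the entries are F4, E4, D4, each down a 2nd from the previous.
Extending down a 2nd: C4 → Bb3.
So cell 5 is Bb3 E4 G4.

Bb3 E4 G4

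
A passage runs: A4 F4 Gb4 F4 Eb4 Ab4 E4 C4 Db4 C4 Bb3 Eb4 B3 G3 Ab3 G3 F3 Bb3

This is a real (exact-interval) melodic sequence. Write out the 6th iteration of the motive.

G#2 E2 F2 E2 D2 G2

Unit = 6 notes; the statements start on A4, E4, B3, moving down a 4th each time.
Continuing the starts: F#3 → C#3 → G#2.
Statement 6 starts on G#2 and keeps the same exact contour: G#2 E2 F2 E2 D2 G2.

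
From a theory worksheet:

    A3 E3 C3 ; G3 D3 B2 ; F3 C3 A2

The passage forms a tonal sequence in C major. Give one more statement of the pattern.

With a 3-note motive the entries are A3, G3, F3, each down a 2nd from the previous.
So cell 4 is E3 B2 G2.

E3 B2 G2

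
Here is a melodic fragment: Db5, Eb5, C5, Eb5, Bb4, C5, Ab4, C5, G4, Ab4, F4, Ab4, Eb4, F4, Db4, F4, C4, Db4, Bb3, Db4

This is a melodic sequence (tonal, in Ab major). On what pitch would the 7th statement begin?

F3

With a 4-note motive the entries are Db5, Bb4, G4, Eb4, C4, each down a 3rd from the previous.
Continuing: Ab3 → F3. Statement 7 starts on F3.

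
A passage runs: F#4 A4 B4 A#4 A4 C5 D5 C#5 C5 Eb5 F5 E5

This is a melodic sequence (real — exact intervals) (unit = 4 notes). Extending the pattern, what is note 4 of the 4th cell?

G5

The unit is 4 notes. Position-4 pitches of the 3 shown cells: A#4, C#5, E5.
From E5, up a 3rd gives G5.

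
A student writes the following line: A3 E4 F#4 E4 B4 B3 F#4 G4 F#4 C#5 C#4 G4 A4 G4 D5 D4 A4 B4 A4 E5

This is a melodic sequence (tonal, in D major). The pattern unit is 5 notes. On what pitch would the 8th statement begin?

A4

With a 5-note motive the entries are A3, B3, C#4, D4, each up a 2nd from the previous.
Continuing: E4 → F#4 → G4 → A4. Statement 8 starts on A4.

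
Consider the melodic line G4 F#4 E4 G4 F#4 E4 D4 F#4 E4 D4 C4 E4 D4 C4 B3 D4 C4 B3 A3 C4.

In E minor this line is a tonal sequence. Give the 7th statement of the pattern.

Taking 4-note groups, the heads are G4, F#4, E4, D4, C4: the pattern moves down a 2nd.
Extending down a 2nd: B3 → A3.
Statement 7 starts on A3 and keeps the same diatonic contour: A3 G3 F#3 A3.

A3 G3 F#3 A3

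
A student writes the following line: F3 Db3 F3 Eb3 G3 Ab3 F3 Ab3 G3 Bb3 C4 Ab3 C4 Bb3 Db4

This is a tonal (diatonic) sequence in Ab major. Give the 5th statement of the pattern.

Taking 5-note groups, the heads are F3, Ab3, C4: the pattern moves up a 3rd.
Carrying on: Eb4 → G4.
From G4 the diatonic shape gives G4 Eb4 G4 F4 Ab4.

G4 Eb4 G4 F4 Ab4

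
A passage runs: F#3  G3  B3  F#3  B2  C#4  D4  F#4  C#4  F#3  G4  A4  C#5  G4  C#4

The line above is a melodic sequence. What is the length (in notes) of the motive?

There are 15 notes; a 5-note unit gives 3 cells:
F#3 G3 B3 F#3 B2 | C#4 D4 F#4 C#4 F#3 | G4 A4 C#5 G4 C#4
That's a consistent up a 5th shift per cell, and no other grouping gives one.

5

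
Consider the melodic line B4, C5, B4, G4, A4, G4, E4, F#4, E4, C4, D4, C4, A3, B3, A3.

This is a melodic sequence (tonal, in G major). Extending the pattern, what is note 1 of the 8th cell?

The unit is 3 notes. Position-1 pitches of the 5 shown cells: B4, G4, E4, C4, A3.
Carrying that down a 3rd forward: F#3 → D3 → B2.

B2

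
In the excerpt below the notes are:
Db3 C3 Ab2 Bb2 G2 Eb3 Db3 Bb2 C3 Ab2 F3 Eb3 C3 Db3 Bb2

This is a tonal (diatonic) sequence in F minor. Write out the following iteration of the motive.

G3 F3 Db3 Eb3 C3

Unit = 5 notes; the statements start on Db3, Eb3, F3, moving up a 2nd each time.
From G3 the diatonic shape gives G3 F3 Db3 Eb3 C3.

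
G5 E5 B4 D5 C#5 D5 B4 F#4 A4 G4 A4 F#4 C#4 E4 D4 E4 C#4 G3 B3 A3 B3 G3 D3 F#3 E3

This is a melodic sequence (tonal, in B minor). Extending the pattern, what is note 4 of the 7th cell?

G2

With 5-note cells, note 4 of each statement runs D5, A4, E4, B3, F#3.
Each moves down a 4th. Continuing: C#3 → G2.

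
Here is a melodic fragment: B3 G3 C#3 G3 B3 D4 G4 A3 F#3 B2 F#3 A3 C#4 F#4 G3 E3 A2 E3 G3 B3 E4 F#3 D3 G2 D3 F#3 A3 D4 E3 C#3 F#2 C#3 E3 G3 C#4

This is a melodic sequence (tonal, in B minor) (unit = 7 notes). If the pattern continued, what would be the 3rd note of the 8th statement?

C#2

With 7-note cells, note 3 of each statement runs C#3, B2, A2, G2, F#2.
Extending down a 2nd: E2 → D2 → C#2.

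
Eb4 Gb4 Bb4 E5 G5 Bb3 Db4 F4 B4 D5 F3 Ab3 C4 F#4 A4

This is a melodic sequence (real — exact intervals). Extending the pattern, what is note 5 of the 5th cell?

With 5-note cells, note 5 of each statement runs G5, D5, A4.
Each moves down a 4th. Continuing: E4 → B3.

B3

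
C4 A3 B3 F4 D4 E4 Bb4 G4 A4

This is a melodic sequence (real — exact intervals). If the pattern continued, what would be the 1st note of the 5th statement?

Ab5

Grouping in 3s, the 1st note of each cell is C4, F4, Bb4.
Each moves up a 4th. Continuing: Eb5 → Ab5.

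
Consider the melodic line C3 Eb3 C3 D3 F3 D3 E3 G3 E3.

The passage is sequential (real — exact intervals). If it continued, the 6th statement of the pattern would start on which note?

Unit = 3 notes; the statements start on C3, D3, E3, moving up a 2nd each time.
Extending the heads up a 2nd: F#3 → G#3 → A#3.

A#3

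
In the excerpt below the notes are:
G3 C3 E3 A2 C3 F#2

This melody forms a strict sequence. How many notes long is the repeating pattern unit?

6 notes total. Splitting into 3 groups of 2:
G3 C3 | E3 A2 | C3 F#2
That's a consistent down a 3rd shift per cell, and no other grouping gives one.

2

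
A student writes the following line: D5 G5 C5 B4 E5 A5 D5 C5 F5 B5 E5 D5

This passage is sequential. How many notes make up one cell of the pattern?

Try groups of 4 (3 cells in 12 notes):
D5 G5 C5 B4 | E5 A5 D5 C5 | F5 B5 E5 D5
Every group is a transposition up a 2nd of the one before; no shorter unit works.

4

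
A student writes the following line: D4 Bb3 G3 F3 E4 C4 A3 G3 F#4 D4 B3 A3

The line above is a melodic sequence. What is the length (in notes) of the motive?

There are 12 notes; a 4-note unit gives 3 cells:
D4 Bb3 G3 F3 | E4 C4 A3 G3 | F#4 D4 B3 A3
Each cell is the previous one up a 2nd — so the unit is 4 notes.

4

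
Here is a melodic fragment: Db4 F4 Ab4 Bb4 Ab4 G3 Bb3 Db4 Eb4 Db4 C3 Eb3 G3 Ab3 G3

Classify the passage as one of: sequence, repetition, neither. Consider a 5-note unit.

sequence

Each 5-note cell is the previous one transposed down a 5th.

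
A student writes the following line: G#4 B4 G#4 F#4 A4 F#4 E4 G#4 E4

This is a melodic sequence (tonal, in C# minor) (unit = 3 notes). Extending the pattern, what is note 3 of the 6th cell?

B3

Grouping in 3s, the 3rd note of each cell is G#4, F#4, E4.
Carrying that down a 2nd forward: D#4 → C#4 → B3.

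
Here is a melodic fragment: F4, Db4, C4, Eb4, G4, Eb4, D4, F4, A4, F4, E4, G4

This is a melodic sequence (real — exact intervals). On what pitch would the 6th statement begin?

With a 4-note motive the entries are F4, G4, A4, each up a 2nd from the previous.
Continuing: B4 → C#5 → D#5. Statement 6 starts on D#5.

D#5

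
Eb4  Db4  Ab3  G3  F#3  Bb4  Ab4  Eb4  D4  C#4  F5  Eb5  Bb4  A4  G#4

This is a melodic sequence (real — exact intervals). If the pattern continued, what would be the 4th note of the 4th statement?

E5

The unit is 5 notes. Position-4 pitches of the 3 shown cells: G3, D4, A4.
Each moves up a 5th; the next is E5.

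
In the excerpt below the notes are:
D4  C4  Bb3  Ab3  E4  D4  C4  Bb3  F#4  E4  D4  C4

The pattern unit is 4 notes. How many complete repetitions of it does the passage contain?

3

12 notes in groups of 4 gives 12/4 = 3 statements.
Starts: D4, E4, F#4 — each up a 2nd.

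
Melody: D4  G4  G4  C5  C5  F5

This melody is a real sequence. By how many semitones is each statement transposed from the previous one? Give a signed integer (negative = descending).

With a 2-note motive the entries are D4, G4, C5, each up a 4th from the previous.
D4→G4 is 67 − 62 = 5 semitones.

5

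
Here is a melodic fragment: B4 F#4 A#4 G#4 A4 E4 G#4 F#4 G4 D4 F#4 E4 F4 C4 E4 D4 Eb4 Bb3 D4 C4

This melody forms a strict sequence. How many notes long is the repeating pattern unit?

4

Try groups of 4 (5 cells in 20 notes):
B4 F#4 A#4 G#4 | A4 E4 G#4 F#4 | G4 D4 F#4 E4 | F4 C4 E4 D4 | Eb4 Bb3 D4 C4
Each cell is the previous one down a 2nd — so the unit is 4 notes.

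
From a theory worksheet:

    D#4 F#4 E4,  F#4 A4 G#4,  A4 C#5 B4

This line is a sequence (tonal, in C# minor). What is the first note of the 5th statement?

Taking 3-note groups, the heads are D#4, F#4, A4: the pattern moves up a 3rd.
Continuing: C#5 → E5. Statement 5 starts on E5.

E5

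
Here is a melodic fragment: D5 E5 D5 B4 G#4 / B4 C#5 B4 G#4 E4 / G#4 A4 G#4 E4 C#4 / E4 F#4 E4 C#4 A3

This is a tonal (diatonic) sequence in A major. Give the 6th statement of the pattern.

A3 B3 A3 F#3 D3

The 5-note cells begin on D5, B4, G#4, E4 — each down a 3rd from the last.
Extending down a 3rd: C#4 → A3.
Statement 6 starts on A3 and keeps the same diatonic contour: A3 B3 A3 F#3 D3.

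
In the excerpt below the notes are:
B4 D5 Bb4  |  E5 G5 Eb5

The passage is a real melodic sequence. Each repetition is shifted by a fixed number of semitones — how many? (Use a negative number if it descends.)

Taking 3-note groups, the heads are B4, E5: the pattern moves up a 4th.
B4 to E5 spans +5 semitones.

5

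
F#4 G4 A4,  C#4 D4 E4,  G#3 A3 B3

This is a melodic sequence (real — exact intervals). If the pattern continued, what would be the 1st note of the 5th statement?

A#2

With 3-note cells, note 1 of each statement runs F#4, C#4, G#3.
Each moves down a 4th. Continuing: D#3 → A#2.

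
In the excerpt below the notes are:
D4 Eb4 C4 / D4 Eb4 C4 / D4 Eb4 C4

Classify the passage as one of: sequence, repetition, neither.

repetition

Each 3-note cell is identical (D4 Eb4 C4), restated at the same pitch.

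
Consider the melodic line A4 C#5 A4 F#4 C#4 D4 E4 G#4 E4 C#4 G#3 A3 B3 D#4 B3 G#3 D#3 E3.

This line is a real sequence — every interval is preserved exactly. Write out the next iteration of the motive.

With a 6-note motive the entries are A4, E4, B3, each down a 4th from the previous.
So cell 4 is F#3 A#3 F#3 D#3 A#2 B2.

F#3 A#3 F#3 D#3 A#2 B2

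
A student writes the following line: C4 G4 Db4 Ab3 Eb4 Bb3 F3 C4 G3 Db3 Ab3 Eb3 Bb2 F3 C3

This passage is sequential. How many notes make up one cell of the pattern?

3

There are 15 notes; a 3-note unit gives 5 cells:
C4 G4 Db4 | Ab3 Eb4 Bb3 | F3 C4 G3 | Db3 Ab3 Eb3 | Bb2 F3 C3
That's a consistent down a 3rd shift per cell, and no other grouping gives one.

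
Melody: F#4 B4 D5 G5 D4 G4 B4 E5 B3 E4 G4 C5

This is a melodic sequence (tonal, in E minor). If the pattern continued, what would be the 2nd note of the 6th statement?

F#3

With 4-note cells, note 2 of each statement runs B4, G4, E4.
Extending down a 3rd: C4 → A3 → F#3.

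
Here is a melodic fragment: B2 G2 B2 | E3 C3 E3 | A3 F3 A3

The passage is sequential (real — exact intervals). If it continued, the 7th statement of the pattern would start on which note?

F5

Unit = 3 notes; the statements start on B2, E3, A3, moving up a 4th each time.
Extending the heads up a 4th: D4 → G4 → C5 → F5.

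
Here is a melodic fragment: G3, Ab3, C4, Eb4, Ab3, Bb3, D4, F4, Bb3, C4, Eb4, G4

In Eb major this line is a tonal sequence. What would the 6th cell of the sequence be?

With a 4-note motive the entries are G3, Ab3, Bb3, each up a 2nd from the previous.
Continuing the starts: C4 → D4 → Eb4.
Statement 6 starts on Eb4 and keeps the same diatonic contour: Eb4 F4 Ab4 C5.

Eb4 F4 Ab4 C5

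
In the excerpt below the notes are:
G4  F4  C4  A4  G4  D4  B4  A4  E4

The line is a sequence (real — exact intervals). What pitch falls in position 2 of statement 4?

B4

Grouping in 3s, the 2nd note of each cell is F4, G4, A4.
From A4, up a 2nd gives B4.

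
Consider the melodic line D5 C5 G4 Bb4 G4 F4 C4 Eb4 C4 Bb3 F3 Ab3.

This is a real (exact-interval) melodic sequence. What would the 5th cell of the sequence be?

The 4-note cells begin on D5, G4, C4 — each down a 5th from the last.
Carrying on: F3 → Bb2.
So cell 5 is Bb2 Ab2 Eb2 Gb2.

Bb2 Ab2 Eb2 Gb2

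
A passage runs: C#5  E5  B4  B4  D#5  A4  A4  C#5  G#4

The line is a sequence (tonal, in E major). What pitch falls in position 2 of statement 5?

A4

The unit is 3 notes. Position-2 pitches of the 3 shown cells: E5, D#5, C#5.
Carrying that down a 2nd forward: B4 → A4.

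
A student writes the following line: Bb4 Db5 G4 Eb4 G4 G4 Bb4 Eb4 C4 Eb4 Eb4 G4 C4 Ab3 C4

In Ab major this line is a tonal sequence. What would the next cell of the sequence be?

C4 Eb4 Ab3 F3 Ab3

The 5-note cells begin on Bb4, G4, Eb4 — each down a 3rd from the last.
From C4 the diatonic shape gives C4 Eb4 Ab3 F3 Ab3.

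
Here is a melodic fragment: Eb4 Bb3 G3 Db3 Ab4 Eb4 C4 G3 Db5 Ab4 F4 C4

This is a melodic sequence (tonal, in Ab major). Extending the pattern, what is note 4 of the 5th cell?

The unit is 4 notes. Position-4 pitches of the 3 shown cells: Db3, G3, C4.
Carrying that up a 4th forward: F4 → Bb4.

Bb4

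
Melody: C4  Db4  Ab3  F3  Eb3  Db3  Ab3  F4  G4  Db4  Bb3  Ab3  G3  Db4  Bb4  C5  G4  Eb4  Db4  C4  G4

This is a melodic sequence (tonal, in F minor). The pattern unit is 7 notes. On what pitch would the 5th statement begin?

Ab5

The 7-note cells begin on C4, F4, Bb4 — each up a 4th from the last.
Extending the heads up a 4th: Eb5 → Ab5.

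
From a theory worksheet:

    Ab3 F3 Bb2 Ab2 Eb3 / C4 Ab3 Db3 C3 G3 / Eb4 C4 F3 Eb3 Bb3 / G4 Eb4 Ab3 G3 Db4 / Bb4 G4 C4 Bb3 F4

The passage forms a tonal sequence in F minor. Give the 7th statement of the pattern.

Unit = 5 notes; the statements start on Ab3, C4, Eb4, G4, Bb4, moving up a 3rd each time.
Carrying on: Db5 → F5.
Statement 7 starts on F5 and keeps the same diatonic contour: F5 Db5 G4 F4 C5.

F5 Db5 G4 F4 C5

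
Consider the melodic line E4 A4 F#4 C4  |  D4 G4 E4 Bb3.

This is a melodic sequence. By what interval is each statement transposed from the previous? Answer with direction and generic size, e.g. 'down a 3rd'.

down a 2nd

The 4-note cells begin on E4, D4 — each down a 2nd from the last.
E4 to D4 is down a 2nd.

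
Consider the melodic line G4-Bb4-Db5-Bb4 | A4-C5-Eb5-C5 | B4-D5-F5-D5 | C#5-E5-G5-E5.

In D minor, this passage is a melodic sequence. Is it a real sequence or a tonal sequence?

Each cell has the same semitone pattern (3, 3, -3) — intervals are preserved exactly.
And Db5 lies outside D minor, so the sequence is real rather than tonal.

real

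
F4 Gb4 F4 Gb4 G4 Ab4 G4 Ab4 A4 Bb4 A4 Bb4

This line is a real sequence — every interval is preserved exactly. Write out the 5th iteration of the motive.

Taking 4-note groups, the heads are F4, G4, A4: the pattern moves up a 2nd.
Carrying on: B4 → C#5.
Statement 5 starts on C#5 and keeps the same exact contour: C#5 D5 C#5 D5.

C#5 D5 C#5 D5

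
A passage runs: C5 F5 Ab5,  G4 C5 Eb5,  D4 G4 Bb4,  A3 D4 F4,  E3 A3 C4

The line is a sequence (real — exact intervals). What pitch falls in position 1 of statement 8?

C#2

With 3-note cells, note 1 of each statement runs C5, G4, D4, A3, E3.
Extending down a 4th: B2 → F#2 → C#2.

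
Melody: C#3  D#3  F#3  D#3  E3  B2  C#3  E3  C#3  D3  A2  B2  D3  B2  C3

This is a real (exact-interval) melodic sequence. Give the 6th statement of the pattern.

Unit = 5 notes; the statements start on C#3, B2, A2, moving down a 2nd each time.
Carrying on: G2 → F2 → Eb2.
Statement 6 starts on Eb2 and keeps the same exact contour: Eb2 F2 Ab2 F2 Gb2.

Eb2 F2 Ab2 F2 Gb2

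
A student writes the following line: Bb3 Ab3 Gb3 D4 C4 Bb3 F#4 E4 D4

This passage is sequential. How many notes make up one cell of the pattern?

There are 9 notes; a 3-note unit gives 3 cells:
Bb3 Ab3 Gb3 | D4 C4 Bb3 | F#4 E4 D4
Each cell is the previous one up a 3rd — so the unit is 3 notes.

3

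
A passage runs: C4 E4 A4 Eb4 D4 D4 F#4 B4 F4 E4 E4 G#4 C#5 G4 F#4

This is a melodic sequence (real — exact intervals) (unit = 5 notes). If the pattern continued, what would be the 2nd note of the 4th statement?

A#4

With 5-note cells, note 2 of each statement runs E4, F#4, G#4.
One more up a 2nd gives A#4.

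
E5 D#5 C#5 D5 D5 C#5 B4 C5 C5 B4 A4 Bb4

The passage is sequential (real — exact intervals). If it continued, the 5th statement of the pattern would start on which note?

Taking 4-note groups, the heads are E5, D5, C5: the pattern moves down a 2nd.
Extending the heads down a 2nd: Bb4 → Ab4.

Ab4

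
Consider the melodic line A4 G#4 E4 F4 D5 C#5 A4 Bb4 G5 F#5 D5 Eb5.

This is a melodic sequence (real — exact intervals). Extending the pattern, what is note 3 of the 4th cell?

G5

The unit is 4 notes. Position-3 pitches of the 3 shown cells: E4, A4, D5.
From D5, up a 4th gives G5.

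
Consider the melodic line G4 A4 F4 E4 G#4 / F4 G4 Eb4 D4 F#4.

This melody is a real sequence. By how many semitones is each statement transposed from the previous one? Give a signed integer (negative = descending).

-2

With a 5-note motive the entries are G4, F4, each down a 2nd from the previous.
Counting half-steps from G4 to F4: -2.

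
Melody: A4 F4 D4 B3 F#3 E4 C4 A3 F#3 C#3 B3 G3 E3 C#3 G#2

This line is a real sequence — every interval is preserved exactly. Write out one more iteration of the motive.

F#3 D3 B2 G#2 D#2

With a 5-note motive the entries are A4, E4, B3, each down a 4th from the previous.
So cell 4 is F#3 D3 B2 G#2 D#2.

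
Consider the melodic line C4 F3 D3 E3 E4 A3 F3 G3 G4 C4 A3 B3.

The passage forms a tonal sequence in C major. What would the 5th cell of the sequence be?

D5 G4 E4 F4

With a 4-note motive the entries are C4, E4, G4, each up a 3rd from the previous.
Carrying on: B4 → D5.
So cell 5 is D5 G4 E4 F4.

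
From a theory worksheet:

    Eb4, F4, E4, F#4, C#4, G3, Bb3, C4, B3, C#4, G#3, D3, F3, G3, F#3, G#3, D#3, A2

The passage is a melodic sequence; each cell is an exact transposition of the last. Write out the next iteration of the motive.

Taking 6-note groups, the heads are Eb4, Bb3, F3: the pattern moves down a 4th.
Statement 4 starts on C3 and keeps the same exact contour: C3 D3 C#3 D#3 A#2 E2.

C3 D3 C#3 D#3 A#2 E2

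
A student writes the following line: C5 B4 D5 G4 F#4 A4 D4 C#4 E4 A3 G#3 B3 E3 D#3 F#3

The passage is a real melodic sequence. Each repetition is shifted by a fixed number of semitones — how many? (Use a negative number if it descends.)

Unit = 3 notes; the statements start on C5, G4, D4, A3, E3, moving down a 4th each time.
C5 to G4 spans -5 semitones.

-5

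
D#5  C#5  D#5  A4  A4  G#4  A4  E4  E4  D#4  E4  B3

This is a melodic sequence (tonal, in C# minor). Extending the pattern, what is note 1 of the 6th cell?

Grouping in 4s, the 1st note of each cell is D#5, A4, E4.
Extending down a 4th: B3 → F#3 → C#3.

C#3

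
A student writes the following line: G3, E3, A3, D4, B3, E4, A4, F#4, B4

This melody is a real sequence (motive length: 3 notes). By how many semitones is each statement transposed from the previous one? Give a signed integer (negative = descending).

7

With a 3-note motive the entries are G3, D4, A4, each up a 5th from the previous.
Counting half-steps from G3 to D4: 7.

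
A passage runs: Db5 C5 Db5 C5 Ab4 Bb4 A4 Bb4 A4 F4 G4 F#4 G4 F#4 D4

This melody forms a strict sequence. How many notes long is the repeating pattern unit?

5

There are 15 notes; a 5-note unit gives 3 cells:
Db5 C5 Db5 C5 Ab4 | Bb4 A4 Bb4 A4 F4 | G4 F#4 G4 F#4 D4
That's a consistent down a 3rd shift per cell, and no other grouping gives one.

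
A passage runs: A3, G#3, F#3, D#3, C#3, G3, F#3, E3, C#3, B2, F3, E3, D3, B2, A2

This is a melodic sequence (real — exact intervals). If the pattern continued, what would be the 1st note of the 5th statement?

Db3

Grouping in 5s, the 1st note of each cell is A3, G3, F3.
Each moves down a 2nd. Continuing: Eb3 → Db3.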